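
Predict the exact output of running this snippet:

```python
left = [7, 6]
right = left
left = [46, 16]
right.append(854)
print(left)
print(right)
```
[46, 16]
[7, 6, 854]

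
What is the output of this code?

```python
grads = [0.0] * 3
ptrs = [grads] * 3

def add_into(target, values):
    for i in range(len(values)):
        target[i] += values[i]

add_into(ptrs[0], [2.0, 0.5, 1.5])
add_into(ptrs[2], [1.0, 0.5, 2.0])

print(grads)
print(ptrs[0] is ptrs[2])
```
[3.0, 1.0, 3.5]
True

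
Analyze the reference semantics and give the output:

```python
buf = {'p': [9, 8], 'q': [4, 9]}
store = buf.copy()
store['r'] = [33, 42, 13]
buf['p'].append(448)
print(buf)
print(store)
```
{'p': [9, 8, 448], 'q': [4, 9]}
{'p': [9, 8, 448], 'q': [4, 9], 'r': [33, 42, 13]}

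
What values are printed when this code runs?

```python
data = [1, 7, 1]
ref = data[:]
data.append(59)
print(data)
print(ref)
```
[1, 7, 1, 59]
[1, 7, 1]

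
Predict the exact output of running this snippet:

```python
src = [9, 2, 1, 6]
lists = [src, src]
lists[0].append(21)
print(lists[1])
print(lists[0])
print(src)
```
[9, 2, 1, 6, 21]
[9, 2, 1, 6, 21]
[9, 2, 1, 6, 21]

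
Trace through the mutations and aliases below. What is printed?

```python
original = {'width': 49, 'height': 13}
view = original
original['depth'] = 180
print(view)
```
{'width': 49, 'height': 13, 'depth': 180}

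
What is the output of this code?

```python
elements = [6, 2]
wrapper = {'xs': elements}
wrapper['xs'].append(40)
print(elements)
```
[6, 2, 40]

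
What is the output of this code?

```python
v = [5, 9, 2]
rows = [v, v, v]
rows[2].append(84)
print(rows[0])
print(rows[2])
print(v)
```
[5, 9, 2, 84]
[5, 9, 2, 84]
[5, 9, 2, 84]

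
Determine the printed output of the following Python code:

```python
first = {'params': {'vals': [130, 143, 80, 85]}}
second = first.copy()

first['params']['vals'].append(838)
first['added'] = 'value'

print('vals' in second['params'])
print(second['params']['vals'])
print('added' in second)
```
True
[130, 143, 80, 85, 838]
False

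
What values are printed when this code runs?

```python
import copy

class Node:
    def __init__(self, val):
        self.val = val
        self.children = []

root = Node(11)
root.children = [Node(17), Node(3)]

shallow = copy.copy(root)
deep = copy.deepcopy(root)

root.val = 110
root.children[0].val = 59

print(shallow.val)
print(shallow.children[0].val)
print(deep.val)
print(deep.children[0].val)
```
11
59
11
17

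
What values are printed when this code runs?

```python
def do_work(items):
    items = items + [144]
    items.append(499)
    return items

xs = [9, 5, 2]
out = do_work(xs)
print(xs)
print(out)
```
[9, 5, 2]
[9, 5, 2, 144, 499]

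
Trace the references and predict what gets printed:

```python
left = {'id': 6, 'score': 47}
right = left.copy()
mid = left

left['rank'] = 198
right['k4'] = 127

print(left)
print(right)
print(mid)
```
{'id': 6, 'score': 47, 'rank': 198}
{'id': 6, 'score': 47, 'k4': 127}
{'id': 6, 'score': 47, 'rank': 198}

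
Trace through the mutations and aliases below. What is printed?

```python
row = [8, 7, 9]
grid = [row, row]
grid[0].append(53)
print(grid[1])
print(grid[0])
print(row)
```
[8, 7, 9, 53]
[8, 7, 9, 53]
[8, 7, 9, 53]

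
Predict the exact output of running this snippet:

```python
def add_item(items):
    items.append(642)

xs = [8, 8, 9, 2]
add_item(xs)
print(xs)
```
[8, 8, 9, 2, 642]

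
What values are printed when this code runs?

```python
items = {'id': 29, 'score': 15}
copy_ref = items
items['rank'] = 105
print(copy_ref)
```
{'id': 29, 'score': 15, 'rank': 105}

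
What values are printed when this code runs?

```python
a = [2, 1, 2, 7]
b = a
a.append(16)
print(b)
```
[2, 1, 2, 7, 16]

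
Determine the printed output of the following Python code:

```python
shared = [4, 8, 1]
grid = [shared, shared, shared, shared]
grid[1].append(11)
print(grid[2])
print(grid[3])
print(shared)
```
[4, 8, 1, 11]
[4, 8, 1, 11]
[4, 8, 1, 11]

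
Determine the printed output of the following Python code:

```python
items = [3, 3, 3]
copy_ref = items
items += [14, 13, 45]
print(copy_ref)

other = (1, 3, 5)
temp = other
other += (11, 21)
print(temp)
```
[3, 3, 3, 14, 13, 45]
(1, 3, 5)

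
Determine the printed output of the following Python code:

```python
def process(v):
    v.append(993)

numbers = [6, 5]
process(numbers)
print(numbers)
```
[6, 5, 993]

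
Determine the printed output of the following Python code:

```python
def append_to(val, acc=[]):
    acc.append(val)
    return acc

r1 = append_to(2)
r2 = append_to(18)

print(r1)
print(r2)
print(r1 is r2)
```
[2, 18]
[2, 18]
True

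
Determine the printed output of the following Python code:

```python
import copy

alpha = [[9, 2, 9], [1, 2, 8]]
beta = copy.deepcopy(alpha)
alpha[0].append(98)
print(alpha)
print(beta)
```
[[9, 2, 9, 98], [1, 2, 8]]
[[9, 2, 9], [1, 2, 8]]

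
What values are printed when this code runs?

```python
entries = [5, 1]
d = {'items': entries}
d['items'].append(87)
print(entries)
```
[5, 1, 87]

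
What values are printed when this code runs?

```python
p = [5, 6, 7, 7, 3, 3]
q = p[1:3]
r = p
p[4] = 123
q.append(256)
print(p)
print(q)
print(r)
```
[5, 6, 7, 7, 123, 3]
[6, 7, 256]
[5, 6, 7, 7, 123, 3]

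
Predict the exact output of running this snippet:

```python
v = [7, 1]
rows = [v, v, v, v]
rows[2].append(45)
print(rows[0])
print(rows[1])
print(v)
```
[7, 1, 45]
[7, 1, 45]
[7, 1, 45]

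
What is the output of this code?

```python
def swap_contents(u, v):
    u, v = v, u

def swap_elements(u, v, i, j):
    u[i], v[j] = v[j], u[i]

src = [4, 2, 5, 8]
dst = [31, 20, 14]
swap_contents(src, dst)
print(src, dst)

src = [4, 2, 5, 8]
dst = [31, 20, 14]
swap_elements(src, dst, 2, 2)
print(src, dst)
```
[4, 2, 5, 8] [31, 20, 14]
[4, 2, 14, 8] [31, 20, 5]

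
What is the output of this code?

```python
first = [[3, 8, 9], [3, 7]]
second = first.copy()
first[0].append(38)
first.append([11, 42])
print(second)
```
[[3, 8, 9, 38], [3, 7]]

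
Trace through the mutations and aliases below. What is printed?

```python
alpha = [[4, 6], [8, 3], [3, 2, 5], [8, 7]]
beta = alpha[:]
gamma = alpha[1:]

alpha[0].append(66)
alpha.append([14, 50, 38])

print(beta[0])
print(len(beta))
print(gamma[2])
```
[4, 6, 66]
4
[8, 7]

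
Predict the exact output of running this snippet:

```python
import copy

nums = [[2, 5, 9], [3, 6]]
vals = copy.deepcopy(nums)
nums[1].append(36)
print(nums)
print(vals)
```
[[2, 5, 9], [3, 6, 36]]
[[2, 5, 9], [3, 6]]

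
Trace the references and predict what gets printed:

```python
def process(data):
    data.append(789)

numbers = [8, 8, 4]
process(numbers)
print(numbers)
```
[8, 8, 4, 789]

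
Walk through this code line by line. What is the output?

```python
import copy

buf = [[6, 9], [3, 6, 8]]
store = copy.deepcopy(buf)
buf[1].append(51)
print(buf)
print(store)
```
[[6, 9], [3, 6, 8, 51]]
[[6, 9], [3, 6, 8]]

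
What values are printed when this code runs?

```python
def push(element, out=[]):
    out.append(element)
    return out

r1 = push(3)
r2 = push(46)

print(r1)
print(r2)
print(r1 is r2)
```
[3, 46]
[3, 46]
True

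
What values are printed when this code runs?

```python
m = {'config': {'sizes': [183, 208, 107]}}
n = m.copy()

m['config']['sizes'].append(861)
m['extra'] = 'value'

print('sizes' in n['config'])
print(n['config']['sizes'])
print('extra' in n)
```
True
[183, 208, 107, 861]
False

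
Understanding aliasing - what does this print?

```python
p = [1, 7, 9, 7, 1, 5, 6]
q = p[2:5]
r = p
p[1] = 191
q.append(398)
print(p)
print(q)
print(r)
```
[1, 191, 9, 7, 1, 5, 6]
[9, 7, 1, 398]
[1, 191, 9, 7, 1, 5, 6]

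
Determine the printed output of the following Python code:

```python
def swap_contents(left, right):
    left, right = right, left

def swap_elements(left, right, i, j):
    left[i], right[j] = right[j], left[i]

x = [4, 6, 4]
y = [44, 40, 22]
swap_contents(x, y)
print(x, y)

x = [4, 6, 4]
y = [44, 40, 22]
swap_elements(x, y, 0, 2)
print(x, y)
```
[4, 6, 4] [44, 40, 22]
[22, 6, 4] [44, 40, 4]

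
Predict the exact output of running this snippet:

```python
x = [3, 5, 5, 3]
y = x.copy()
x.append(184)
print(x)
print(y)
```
[3, 5, 5, 3, 184]
[3, 5, 5, 3]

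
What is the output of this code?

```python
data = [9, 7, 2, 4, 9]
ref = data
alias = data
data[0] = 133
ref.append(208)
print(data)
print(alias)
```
[133, 7, 2, 4, 9, 208]
[133, 7, 2, 4, 9, 208]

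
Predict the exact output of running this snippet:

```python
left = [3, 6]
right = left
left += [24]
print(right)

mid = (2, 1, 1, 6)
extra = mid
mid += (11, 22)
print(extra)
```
[3, 6, 24]
(2, 1, 1, 6)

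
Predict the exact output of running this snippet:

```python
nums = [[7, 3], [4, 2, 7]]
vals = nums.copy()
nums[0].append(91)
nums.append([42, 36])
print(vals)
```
[[7, 3, 91], [4, 2, 7]]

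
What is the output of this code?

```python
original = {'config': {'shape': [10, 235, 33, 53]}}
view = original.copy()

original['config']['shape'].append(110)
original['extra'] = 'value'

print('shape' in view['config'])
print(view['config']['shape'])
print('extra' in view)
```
True
[10, 235, 33, 53, 110]
False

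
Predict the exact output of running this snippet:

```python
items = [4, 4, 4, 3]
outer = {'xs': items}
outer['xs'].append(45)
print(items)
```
[4, 4, 4, 3, 45]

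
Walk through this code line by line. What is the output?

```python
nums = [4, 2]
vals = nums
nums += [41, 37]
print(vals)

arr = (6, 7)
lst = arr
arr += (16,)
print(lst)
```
[4, 2, 41, 37]
(6, 7)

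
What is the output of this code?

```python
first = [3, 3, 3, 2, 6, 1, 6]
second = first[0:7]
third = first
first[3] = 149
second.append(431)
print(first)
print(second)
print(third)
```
[3, 3, 3, 149, 6, 1, 6]
[3, 3, 3, 2, 6, 1, 6, 431]
[3, 3, 3, 149, 6, 1, 6]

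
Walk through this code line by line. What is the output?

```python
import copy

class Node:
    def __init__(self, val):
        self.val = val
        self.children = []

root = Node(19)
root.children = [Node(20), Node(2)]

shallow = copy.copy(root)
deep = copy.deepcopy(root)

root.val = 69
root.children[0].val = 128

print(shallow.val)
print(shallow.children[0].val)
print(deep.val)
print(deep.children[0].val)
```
19
128
19
20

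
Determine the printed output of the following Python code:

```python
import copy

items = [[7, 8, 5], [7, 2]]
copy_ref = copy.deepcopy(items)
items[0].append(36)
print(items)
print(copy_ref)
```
[[7, 8, 5, 36], [7, 2]]
[[7, 8, 5], [7, 2]]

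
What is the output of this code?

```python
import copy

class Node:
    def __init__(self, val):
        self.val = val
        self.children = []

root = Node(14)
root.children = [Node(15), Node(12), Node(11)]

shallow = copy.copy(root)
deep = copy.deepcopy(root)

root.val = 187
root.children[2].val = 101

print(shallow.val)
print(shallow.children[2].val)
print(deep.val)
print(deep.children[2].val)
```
14
101
14
11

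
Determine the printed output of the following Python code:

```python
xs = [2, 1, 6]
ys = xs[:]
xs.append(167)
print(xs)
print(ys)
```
[2, 1, 6, 167]
[2, 1, 6]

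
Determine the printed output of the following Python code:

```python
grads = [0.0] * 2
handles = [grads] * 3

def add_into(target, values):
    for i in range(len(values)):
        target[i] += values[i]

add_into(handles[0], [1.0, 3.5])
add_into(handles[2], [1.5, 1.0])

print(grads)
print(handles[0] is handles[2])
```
[2.5, 4.5]
True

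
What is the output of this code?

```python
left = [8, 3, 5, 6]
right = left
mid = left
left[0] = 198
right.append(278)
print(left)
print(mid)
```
[198, 3, 5, 6, 278]
[198, 3, 5, 6, 278]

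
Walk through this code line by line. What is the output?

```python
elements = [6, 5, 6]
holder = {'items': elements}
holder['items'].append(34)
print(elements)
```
[6, 5, 6, 34]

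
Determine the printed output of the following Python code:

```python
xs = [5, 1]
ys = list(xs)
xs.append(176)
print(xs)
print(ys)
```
[5, 1, 176]
[5, 1]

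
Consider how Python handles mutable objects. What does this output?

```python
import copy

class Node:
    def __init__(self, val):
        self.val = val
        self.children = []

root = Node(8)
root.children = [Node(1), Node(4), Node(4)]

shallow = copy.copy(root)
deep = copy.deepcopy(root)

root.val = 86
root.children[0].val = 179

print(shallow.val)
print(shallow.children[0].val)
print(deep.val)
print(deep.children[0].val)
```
8
179
8
1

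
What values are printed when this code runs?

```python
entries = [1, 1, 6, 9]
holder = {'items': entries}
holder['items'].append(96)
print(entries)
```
[1, 1, 6, 9, 96]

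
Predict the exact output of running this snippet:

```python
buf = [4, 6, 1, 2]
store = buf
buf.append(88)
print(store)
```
[4, 6, 1, 2, 88]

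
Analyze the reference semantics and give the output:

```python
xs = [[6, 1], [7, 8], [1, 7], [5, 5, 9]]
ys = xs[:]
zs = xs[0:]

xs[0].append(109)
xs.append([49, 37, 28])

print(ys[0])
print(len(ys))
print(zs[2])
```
[6, 1, 109]
4
[1, 7]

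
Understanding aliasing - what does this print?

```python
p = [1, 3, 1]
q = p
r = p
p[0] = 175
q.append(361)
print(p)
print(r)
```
[175, 3, 1, 361]
[175, 3, 1, 361]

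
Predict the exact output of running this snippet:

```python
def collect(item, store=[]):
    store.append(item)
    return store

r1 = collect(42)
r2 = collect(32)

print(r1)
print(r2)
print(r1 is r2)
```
[42, 32]
[42, 32]
True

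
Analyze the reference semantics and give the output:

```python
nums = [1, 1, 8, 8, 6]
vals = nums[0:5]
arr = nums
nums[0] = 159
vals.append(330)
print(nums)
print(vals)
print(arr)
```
[159, 1, 8, 8, 6]
[1, 1, 8, 8, 6, 330]
[159, 1, 8, 8, 6]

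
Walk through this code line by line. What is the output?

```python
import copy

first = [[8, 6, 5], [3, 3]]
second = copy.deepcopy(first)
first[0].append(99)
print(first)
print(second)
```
[[8, 6, 5, 99], [3, 3]]
[[8, 6, 5], [3, 3]]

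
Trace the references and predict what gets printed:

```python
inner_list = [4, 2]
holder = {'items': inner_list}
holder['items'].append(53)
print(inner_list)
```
[4, 2, 53]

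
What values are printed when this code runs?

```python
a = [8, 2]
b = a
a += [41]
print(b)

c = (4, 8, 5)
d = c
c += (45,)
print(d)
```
[8, 2, 41]
(4, 8, 5)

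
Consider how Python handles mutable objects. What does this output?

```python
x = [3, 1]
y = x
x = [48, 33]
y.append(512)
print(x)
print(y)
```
[48, 33]
[3, 1, 512]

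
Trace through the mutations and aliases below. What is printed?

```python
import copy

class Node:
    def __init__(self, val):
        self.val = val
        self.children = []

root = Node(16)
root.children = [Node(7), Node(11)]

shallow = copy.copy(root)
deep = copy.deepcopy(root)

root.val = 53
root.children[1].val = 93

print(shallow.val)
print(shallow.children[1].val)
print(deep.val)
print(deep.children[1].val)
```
16
93
16
11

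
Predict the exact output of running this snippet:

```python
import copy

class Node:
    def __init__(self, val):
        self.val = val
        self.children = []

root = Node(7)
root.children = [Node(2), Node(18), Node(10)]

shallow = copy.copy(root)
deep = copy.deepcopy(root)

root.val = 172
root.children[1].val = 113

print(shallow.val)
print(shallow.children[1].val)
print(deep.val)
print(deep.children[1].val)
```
7
113
7
18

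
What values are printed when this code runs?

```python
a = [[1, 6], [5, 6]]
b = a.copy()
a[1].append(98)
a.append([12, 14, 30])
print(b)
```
[[1, 6], [5, 6, 98]]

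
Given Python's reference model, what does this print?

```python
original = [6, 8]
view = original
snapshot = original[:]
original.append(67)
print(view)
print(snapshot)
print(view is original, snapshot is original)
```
[6, 8, 67]
[6, 8]
True False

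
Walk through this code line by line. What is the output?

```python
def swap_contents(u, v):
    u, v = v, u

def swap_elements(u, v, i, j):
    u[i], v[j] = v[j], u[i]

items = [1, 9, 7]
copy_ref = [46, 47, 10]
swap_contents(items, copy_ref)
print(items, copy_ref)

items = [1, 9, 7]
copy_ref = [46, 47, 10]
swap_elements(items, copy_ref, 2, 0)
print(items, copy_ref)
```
[1, 9, 7] [46, 47, 10]
[1, 9, 46] [7, 47, 10]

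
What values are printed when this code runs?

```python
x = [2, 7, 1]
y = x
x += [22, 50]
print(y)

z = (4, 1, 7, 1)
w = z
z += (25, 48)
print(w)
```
[2, 7, 1, 22, 50]
(4, 1, 7, 1)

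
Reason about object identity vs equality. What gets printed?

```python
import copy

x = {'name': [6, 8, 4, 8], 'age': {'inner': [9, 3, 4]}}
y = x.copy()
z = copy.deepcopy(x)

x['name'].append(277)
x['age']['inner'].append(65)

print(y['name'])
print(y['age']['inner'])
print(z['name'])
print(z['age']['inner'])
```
[6, 8, 4, 8, 277]
[9, 3, 4, 65]
[6, 8, 4, 8]
[9, 3, 4]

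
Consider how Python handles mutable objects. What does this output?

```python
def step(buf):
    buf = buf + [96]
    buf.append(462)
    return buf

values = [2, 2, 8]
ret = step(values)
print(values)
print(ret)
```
[2, 2, 8]
[2, 2, 8, 96, 462]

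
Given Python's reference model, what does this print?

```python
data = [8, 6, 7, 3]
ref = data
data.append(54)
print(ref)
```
[8, 6, 7, 3, 54]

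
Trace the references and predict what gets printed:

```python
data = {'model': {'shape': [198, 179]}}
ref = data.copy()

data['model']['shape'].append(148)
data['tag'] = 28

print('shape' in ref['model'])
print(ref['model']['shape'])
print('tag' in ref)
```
True
[198, 179, 148]
False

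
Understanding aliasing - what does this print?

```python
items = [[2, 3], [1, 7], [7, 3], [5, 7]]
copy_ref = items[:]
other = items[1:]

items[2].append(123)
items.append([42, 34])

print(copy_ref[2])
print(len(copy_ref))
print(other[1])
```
[7, 3, 123]
4
[7, 3, 123]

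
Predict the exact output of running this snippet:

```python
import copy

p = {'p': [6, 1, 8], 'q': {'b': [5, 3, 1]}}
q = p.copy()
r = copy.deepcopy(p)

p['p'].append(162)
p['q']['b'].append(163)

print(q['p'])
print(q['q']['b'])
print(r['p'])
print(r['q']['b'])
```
[6, 1, 8, 162]
[5, 3, 1, 163]
[6, 1, 8]
[5, 3, 1]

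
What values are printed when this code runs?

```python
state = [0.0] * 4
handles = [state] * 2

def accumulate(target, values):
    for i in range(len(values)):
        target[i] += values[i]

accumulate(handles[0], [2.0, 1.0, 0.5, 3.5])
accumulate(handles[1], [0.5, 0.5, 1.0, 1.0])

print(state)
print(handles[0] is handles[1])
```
[2.5, 1.5, 1.5, 4.5]
True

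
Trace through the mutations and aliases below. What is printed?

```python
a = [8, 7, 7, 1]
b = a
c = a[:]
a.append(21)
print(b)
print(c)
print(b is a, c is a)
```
[8, 7, 7, 1, 21]
[8, 7, 7, 1]
True False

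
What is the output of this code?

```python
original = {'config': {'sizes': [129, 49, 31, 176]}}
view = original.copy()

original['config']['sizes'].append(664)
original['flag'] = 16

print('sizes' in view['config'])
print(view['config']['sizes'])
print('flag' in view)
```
True
[129, 49, 31, 176, 664]
False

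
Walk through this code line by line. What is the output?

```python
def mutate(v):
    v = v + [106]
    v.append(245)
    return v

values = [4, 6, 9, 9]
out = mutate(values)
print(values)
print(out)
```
[4, 6, 9, 9]
[4, 6, 9, 9, 106, 245]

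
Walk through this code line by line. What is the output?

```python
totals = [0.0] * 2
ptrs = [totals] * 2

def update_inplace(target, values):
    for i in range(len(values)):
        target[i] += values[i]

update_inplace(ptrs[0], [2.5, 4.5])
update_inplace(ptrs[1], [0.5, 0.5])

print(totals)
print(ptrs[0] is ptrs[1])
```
[3.0, 5.0]
True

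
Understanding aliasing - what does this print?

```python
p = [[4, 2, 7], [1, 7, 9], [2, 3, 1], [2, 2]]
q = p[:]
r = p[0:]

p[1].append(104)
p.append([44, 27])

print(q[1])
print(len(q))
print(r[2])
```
[1, 7, 9, 104]
4
[2, 3, 1]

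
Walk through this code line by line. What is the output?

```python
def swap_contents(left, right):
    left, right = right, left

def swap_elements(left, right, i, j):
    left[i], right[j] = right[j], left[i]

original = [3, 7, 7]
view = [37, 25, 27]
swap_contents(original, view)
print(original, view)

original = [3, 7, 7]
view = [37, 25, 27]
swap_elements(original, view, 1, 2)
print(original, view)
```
[3, 7, 7] [37, 25, 27]
[3, 27, 7] [37, 25, 7]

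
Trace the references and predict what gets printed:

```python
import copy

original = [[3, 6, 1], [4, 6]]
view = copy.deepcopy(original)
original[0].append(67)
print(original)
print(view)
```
[[3, 6, 1, 67], [4, 6]]
[[3, 6, 1], [4, 6]]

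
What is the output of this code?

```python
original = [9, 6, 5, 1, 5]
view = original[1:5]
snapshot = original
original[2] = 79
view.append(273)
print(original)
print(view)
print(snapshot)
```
[9, 6, 79, 1, 5]
[6, 5, 1, 5, 273]
[9, 6, 79, 1, 5]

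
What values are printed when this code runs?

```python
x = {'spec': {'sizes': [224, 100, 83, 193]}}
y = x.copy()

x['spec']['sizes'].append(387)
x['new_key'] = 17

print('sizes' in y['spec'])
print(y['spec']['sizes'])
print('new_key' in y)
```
True
[224, 100, 83, 193, 387]
False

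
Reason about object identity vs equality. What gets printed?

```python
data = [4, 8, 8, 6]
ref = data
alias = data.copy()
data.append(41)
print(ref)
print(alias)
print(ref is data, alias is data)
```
[4, 8, 8, 6, 41]
[4, 8, 8, 6]
True False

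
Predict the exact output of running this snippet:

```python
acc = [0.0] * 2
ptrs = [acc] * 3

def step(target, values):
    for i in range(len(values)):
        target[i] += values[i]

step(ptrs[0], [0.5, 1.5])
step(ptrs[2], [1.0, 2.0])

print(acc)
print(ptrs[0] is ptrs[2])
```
[1.5, 3.5]
True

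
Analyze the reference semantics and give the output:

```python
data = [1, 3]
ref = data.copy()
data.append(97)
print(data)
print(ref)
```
[1, 3, 97]
[1, 3]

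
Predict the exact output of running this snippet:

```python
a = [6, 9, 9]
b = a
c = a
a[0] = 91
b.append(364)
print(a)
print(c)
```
[91, 9, 9, 364]
[91, 9, 9, 364]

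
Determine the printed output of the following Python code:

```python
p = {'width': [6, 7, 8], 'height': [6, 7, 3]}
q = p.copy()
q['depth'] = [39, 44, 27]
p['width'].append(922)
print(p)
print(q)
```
{'width': [6, 7, 8, 922], 'height': [6, 7, 3]}
{'width': [6, 7, 8, 922], 'height': [6, 7, 3], 'depth': [39, 44, 27]}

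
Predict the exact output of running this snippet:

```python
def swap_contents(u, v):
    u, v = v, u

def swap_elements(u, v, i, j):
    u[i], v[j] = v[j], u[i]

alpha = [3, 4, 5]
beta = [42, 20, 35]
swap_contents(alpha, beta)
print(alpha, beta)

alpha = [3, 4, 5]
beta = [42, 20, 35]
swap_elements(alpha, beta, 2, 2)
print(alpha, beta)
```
[3, 4, 5] [42, 20, 35]
[3, 4, 35] [42, 20, 5]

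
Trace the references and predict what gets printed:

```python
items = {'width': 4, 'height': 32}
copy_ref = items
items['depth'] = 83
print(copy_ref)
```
{'width': 4, 'height': 32, 'depth': 83}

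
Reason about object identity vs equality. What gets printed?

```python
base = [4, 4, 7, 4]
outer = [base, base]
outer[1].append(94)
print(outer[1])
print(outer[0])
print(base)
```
[4, 4, 7, 4, 94]
[4, 4, 7, 4, 94]
[4, 4, 7, 4, 94]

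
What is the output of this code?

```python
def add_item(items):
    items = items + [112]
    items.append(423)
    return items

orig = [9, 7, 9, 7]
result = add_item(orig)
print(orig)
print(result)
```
[9, 7, 9, 7]
[9, 7, 9, 7, 112, 423]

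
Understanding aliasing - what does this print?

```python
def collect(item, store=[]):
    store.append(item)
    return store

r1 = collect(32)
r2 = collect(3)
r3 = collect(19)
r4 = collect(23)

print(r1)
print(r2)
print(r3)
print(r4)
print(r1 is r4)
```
[32, 3, 19, 23]
[32, 3, 19, 23]
[32, 3, 19, 23]
[32, 3, 19, 23]
True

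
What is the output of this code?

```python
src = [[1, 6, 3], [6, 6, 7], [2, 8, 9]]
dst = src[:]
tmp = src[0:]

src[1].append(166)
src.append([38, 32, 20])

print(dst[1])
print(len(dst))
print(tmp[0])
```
[6, 6, 7, 166]
3
[1, 6, 3]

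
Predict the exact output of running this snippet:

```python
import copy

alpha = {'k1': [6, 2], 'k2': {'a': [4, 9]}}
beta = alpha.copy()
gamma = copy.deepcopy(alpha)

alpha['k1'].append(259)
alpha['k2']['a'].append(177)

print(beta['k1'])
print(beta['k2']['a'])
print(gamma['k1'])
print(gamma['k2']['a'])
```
[6, 2, 259]
[4, 9, 177]
[6, 2]
[4, 9]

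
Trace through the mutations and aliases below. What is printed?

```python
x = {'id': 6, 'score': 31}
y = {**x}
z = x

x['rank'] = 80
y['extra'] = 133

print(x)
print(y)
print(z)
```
{'id': 6, 'score': 31, 'rank': 80}
{'id': 6, 'score': 31, 'extra': 133}
{'id': 6, 'score': 31, 'rank': 80}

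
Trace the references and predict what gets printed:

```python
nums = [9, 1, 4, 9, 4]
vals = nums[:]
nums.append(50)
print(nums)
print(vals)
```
[9, 1, 4, 9, 4, 50]
[9, 1, 4, 9, 4]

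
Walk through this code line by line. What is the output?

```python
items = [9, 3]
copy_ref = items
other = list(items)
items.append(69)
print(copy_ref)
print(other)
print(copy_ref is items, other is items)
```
[9, 3, 69]
[9, 3]
True False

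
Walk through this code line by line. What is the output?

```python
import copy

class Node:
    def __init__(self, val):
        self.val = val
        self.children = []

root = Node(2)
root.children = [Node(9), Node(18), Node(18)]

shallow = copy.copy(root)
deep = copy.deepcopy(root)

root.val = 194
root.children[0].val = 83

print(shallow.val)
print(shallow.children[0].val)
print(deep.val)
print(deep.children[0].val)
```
2
83
2
9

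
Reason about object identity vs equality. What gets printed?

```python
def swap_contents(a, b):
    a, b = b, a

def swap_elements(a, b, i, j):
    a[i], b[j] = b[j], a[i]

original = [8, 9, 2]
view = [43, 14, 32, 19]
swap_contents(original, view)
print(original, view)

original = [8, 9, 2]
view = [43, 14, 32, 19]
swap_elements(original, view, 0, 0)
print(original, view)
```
[8, 9, 2] [43, 14, 32, 19]
[43, 9, 2] [8, 14, 32, 19]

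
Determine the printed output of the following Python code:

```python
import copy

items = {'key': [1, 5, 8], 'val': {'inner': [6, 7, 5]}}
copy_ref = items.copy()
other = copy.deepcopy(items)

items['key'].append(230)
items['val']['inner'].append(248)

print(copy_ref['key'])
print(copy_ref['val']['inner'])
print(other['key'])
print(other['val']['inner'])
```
[1, 5, 8, 230]
[6, 7, 5, 248]
[1, 5, 8]
[6, 7, 5]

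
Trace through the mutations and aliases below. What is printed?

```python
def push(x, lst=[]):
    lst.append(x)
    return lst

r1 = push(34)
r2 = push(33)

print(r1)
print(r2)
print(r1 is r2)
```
[34, 33]
[34, 33]
True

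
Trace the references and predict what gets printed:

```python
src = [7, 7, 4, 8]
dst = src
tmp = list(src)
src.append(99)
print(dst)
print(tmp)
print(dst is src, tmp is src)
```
[7, 7, 4, 8, 99]
[7, 7, 4, 8]
True False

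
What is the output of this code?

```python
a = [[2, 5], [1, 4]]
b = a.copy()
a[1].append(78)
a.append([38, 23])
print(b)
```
[[2, 5], [1, 4, 78]]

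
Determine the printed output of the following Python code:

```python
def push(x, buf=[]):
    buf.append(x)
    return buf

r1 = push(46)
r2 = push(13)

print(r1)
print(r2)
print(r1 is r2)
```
[46, 13]
[46, 13]
True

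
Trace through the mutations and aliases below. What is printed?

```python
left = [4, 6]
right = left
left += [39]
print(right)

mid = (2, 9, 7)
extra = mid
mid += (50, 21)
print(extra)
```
[4, 6, 39]
(2, 9, 7)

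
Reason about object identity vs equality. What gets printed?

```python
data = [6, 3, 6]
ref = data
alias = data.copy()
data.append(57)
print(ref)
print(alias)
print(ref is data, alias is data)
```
[6, 3, 6, 57]
[6, 3, 6]
True False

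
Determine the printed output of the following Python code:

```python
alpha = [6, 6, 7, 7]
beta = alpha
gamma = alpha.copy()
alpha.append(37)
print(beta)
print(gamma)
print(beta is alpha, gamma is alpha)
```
[6, 6, 7, 7, 37]
[6, 6, 7, 7]
True False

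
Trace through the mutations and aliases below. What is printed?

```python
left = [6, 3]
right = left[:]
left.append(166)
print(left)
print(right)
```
[6, 3, 166]
[6, 3]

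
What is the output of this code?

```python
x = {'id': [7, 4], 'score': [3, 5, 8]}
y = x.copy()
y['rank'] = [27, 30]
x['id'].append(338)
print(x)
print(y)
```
{'id': [7, 4, 338], 'score': [3, 5, 8]}
{'id': [7, 4, 338], 'score': [3, 5, 8], 'rank': [27, 30]}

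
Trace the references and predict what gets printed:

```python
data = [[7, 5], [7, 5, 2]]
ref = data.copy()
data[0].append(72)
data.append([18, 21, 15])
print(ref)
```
[[7, 5, 72], [7, 5, 2]]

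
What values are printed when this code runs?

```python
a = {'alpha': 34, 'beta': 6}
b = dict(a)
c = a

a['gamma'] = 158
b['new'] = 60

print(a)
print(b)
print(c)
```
{'alpha': 34, 'beta': 6, 'gamma': 158}
{'alpha': 34, 'beta': 6, 'new': 60}
{'alpha': 34, 'beta': 6, 'gamma': 158}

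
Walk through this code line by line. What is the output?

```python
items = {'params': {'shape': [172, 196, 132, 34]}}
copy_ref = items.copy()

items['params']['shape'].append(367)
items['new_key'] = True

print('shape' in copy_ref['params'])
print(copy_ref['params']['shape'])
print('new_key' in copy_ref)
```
True
[172, 196, 132, 34, 367]
False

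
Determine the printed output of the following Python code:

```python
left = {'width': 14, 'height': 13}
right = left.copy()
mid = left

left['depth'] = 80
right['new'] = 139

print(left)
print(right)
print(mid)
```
{'width': 14, 'height': 13, 'depth': 80}
{'width': 14, 'height': 13, 'new': 139}
{'width': 14, 'height': 13, 'depth': 80}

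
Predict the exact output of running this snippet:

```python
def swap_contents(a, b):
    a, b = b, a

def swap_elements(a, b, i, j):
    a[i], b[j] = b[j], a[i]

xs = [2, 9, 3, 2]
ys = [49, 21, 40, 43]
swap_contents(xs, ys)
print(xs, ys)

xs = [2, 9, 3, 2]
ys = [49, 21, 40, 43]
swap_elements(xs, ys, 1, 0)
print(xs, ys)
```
[2, 9, 3, 2] [49, 21, 40, 43]
[2, 49, 3, 2] [9, 21, 40, 43]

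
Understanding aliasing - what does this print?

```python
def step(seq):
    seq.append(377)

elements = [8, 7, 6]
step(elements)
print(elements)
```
[8, 7, 6, 377]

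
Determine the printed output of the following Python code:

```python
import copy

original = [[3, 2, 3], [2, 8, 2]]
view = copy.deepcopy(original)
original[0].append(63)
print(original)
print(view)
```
[[3, 2, 3, 63], [2, 8, 2]]
[[3, 2, 3], [2, 8, 2]]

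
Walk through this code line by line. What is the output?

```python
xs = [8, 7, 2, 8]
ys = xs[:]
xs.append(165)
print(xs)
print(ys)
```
[8, 7, 2, 8, 165]
[8, 7, 2, 8]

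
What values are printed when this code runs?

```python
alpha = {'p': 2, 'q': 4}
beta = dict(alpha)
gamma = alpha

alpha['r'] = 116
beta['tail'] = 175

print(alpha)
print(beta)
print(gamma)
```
{'p': 2, 'q': 4, 'r': 116}
{'p': 2, 'q': 4, 'tail': 175}
{'p': 2, 'q': 4, 'r': 116}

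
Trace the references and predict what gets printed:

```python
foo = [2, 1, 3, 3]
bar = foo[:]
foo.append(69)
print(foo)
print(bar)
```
[2, 1, 3, 3, 69]
[2, 1, 3, 3]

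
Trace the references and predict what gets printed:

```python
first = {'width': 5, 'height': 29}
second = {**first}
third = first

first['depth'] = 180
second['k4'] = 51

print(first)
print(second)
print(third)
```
{'width': 5, 'height': 29, 'depth': 180}
{'width': 5, 'height': 29, 'k4': 51}
{'width': 5, 'height': 29, 'depth': 180}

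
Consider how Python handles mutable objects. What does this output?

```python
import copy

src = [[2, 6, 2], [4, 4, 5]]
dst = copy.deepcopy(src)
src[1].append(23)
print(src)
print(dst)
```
[[2, 6, 2], [4, 4, 5, 23]]
[[2, 6, 2], [4, 4, 5]]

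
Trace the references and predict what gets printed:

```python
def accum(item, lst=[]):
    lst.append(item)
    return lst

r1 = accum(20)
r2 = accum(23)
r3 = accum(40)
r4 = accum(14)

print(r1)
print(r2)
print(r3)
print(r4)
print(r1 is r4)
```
[20, 23, 40, 14]
[20, 23, 40, 14]
[20, 23, 40, 14]
[20, 23, 40, 14]
True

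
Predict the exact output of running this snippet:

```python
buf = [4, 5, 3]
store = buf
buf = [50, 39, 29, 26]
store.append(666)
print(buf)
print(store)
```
[50, 39, 29, 26]
[4, 5, 3, 666]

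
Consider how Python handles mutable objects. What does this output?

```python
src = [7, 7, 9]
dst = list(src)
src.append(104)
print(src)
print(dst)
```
[7, 7, 9, 104]
[7, 7, 9]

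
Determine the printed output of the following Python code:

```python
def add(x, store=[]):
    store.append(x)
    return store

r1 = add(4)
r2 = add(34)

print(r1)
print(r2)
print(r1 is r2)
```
[4, 34]
[4, 34]
True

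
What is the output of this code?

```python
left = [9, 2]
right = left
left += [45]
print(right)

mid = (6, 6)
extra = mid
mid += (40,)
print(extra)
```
[9, 2, 45]
(6, 6)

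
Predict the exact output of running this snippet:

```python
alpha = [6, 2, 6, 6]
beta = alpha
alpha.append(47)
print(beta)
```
[6, 2, 6, 6, 47]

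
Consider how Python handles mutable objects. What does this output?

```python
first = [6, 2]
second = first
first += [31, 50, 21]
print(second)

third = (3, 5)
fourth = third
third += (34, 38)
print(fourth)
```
[6, 2, 31, 50, 21]
(3, 5)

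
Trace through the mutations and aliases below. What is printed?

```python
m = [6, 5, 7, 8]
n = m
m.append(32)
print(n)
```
[6, 5, 7, 8, 32]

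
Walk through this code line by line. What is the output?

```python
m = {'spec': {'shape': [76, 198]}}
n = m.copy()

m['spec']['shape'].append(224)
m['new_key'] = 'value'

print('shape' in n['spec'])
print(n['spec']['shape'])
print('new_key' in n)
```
True
[76, 198, 224]
False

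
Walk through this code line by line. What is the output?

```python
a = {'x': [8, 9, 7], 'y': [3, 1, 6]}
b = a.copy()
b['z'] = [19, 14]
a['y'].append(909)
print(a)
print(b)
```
{'x': [8, 9, 7], 'y': [3, 1, 6, 909]}
{'x': [8, 9, 7], 'y': [3, 1, 6, 909], 'z': [19, 14]}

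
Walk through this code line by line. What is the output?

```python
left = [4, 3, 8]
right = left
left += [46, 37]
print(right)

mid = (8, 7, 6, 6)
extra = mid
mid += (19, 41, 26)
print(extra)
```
[4, 3, 8, 46, 37]
(8, 7, 6, 6)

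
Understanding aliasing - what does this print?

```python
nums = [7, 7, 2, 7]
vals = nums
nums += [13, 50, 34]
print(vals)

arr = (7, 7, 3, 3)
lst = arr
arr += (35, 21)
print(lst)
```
[7, 7, 2, 7, 13, 50, 34]
(7, 7, 3, 3)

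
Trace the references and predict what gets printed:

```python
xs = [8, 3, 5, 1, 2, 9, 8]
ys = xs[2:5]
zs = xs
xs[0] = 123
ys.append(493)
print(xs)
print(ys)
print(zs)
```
[123, 3, 5, 1, 2, 9, 8]
[5, 1, 2, 493]
[123, 3, 5, 1, 2, 9, 8]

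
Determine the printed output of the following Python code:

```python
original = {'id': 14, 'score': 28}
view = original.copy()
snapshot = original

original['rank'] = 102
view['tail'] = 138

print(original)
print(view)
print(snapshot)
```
{'id': 14, 'score': 28, 'rank': 102}
{'id': 14, 'score': 28, 'tail': 138}
{'id': 14, 'score': 28, 'rank': 102}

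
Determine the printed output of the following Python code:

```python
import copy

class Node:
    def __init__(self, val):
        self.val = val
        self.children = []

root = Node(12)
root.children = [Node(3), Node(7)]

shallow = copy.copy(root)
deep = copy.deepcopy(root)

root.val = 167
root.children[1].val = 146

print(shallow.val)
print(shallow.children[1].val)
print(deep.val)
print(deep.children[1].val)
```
12
146
12
7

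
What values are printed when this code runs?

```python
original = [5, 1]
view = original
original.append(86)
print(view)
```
[5, 1, 86]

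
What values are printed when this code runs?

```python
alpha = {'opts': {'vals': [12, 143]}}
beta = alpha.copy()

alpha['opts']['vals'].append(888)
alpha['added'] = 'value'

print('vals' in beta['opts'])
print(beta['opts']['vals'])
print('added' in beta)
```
True
[12, 143, 888]
False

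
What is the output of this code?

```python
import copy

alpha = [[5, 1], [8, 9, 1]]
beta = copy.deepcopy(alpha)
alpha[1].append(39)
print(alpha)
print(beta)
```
[[5, 1], [8, 9, 1, 39]]
[[5, 1], [8, 9, 1]]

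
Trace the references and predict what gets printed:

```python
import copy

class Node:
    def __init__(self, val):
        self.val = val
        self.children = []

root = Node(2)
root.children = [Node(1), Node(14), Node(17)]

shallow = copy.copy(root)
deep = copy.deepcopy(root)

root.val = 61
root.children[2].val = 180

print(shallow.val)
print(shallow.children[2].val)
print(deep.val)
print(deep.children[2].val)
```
2
180
2
17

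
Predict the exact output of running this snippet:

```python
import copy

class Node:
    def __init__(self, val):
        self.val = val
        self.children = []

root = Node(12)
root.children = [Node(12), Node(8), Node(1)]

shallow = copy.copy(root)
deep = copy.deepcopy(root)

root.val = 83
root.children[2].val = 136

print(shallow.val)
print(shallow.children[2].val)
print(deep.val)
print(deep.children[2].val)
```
12
136
12
1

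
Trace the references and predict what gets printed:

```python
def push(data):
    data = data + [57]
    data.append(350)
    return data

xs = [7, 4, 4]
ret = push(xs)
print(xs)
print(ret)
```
[7, 4, 4]
[7, 4, 4, 57, 350]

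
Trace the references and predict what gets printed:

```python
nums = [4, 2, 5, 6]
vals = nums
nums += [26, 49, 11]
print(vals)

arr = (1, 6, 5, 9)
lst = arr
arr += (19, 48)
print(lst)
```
[4, 2, 5, 6, 26, 49, 11]
(1, 6, 5, 9)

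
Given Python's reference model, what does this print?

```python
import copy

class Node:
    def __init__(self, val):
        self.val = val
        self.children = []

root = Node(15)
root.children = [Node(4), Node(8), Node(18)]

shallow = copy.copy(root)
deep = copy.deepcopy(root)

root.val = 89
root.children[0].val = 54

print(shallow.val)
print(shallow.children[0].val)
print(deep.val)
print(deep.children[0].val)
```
15
54
15
4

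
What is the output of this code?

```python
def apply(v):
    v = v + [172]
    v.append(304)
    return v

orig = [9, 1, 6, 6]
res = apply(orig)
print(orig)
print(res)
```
[9, 1, 6, 6]
[9, 1, 6, 6, 172, 304]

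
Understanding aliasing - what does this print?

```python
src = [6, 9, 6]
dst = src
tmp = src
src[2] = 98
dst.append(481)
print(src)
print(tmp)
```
[6, 9, 98, 481]
[6, 9, 98, 481]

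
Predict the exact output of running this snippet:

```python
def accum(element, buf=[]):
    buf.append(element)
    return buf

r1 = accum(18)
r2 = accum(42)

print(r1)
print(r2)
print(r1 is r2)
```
[18, 42]
[18, 42]
True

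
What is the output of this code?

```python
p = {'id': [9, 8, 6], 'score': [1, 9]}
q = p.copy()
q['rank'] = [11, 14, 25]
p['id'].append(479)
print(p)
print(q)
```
{'id': [9, 8, 6, 479], 'score': [1, 9]}
{'id': [9, 8, 6, 479], 'score': [1, 9], 'rank': [11, 14, 25]}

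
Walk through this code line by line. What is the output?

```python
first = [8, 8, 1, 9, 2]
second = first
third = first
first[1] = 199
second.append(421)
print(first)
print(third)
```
[8, 199, 1, 9, 2, 421]
[8, 199, 1, 9, 2, 421]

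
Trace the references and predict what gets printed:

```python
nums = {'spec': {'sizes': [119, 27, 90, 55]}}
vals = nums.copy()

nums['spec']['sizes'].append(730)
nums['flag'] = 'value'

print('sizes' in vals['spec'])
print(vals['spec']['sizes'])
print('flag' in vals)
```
True
[119, 27, 90, 55, 730]
False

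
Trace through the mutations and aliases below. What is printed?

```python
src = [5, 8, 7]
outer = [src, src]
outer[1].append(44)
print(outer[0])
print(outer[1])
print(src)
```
[5, 8, 7, 44]
[5, 8, 7, 44]
[5, 8, 7, 44]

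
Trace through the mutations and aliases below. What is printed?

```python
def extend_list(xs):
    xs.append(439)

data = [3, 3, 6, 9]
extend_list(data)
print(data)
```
[3, 3, 6, 9, 439]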